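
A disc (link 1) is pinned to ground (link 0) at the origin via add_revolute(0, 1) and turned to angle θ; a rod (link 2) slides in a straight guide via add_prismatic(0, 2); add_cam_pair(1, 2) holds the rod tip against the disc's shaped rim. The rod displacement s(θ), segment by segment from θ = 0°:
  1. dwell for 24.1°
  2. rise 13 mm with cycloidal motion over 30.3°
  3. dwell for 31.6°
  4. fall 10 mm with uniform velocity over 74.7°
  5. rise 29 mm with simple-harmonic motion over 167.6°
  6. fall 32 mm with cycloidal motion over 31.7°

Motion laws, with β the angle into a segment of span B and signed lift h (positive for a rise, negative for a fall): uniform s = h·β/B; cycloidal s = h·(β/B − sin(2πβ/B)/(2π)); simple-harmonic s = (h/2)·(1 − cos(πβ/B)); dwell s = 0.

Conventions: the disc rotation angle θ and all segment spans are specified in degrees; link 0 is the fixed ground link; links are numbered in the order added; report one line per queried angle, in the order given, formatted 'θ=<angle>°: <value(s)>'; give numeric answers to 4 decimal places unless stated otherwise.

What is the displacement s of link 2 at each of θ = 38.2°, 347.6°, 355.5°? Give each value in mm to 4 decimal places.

segment 1 (0° to 24.1°, dwell): s unchanged at 0.0000
θ = 38.2° falls in segment 2 (24.1° to 54.4°, cycloidal, h = 13): β = 38.2 − 24.1 = 14.1°, B = 30.3°; Δs = 13·(0.4653 − sin(2π·0.4653)/(2π)) = 5.6026; s = 0.0000 + 5.6026 = 5.6026
segment 2 (24.1° to 54.4°, cycloidal, h = 13) is passed completely: s = 0.0000 + (13) = 13.0000
segment 3 (54.4° to 86°, dwell): s unchanged at 13.0000
segment 4 (86° to 160.7°, uniform, h = -10) is passed completely: s = 13.0000 + (-10) = 3.0000
segment 5 (160.7° to 328.3°, simple-harmonic, h = 29) is passed completely: s = 3.0000 + (29) = 32.0000
θ = 347.6° falls in segment 6 (328.3° to 360°, cycloidal, h = -32): β = 347.6 − 328.3 = 19.3°, B = 31.7°; Δs = -32·(0.6088 − sin(2π·0.6088)/(2π)) = -22.7002; s = 32.0000 − 22.7002 = 9.2998
θ = 355.5° falls in segment 6 (328.3° to 360°, cycloidal, h = -32): β = 355.5 − 328.3 = 27.2°, B = 31.7°; Δs = -32·(0.8580 − sin(2π·0.8580)/(2π)) = -31.4212; s = 32.0000 − 31.4212 = 0.5788

θ=38.2°: 5.6026
θ=347.6°: 9.2998
θ=355.5°: 0.5788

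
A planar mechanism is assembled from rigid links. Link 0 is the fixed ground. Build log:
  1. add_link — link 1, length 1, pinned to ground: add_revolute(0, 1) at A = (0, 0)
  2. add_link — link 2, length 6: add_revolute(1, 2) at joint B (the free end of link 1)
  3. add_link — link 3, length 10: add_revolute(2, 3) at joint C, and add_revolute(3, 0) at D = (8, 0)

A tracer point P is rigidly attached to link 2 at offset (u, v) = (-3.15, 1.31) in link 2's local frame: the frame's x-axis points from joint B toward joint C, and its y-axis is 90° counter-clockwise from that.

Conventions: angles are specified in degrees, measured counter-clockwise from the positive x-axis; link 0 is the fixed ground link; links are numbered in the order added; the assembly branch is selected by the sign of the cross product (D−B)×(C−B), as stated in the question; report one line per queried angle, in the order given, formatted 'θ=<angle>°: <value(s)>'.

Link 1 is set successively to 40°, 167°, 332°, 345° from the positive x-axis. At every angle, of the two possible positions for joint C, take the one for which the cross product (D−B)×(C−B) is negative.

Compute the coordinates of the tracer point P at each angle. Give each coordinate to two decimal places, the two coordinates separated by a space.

A=(0,0), D=(8.00,0)
θ=40°: B = A + 1.00·(cos40°, sin40°) = (0.7660, 0.6428)
θ=40°: |BD| = 7.2625
θ=40°: circle(B,6.00) ∩ circle(D,10.00): a=-0.7750, h=5.9497
θ=40°:   candidates: C₊=(0.5207,6.6378) cross=43.210; C₋=(-0.5325,-5.2150) cross=-43.210
θ=40°:   branch - wants cross < 0 → take C=(-0.5325,-5.2150) (cross=-43.210)
θ=40°: ex = (C−B)/|BC| = (-0.2164,-0.9763); ey = (0.9763,-0.2164)
θ=40°: P = B + -3.15·ex + 1.31·ey = (2.7267,3.4346)
θ=167°: B = A + 1.00·(cos167°, sin167°) = (-0.9744, 0.2250)
θ=167°: |BD| = 8.9772
θ=167°: circle(B,6.00) ∩ circle(D,10.00): a=0.9240, h=5.9284
θ=167°:   candidates: C₊=(0.0979,6.1284) cross=53.221; C₋=(-0.1992,-5.7248) cross=-53.221
θ=167°:   branch - wants cross < 0 → take C=(-0.1992,-5.7248) (cross=-53.221)
θ=167°: ex = (C−B)/|BC| = (0.1292,-0.9916); ey = (0.9916,0.1292)
θ=167°: P = B + -3.15·ex + 1.31·ey = (-0.0823,3.5178)
θ=332°: B = A + 1.00·(cos332°, sin332°) = (0.8829, -0.4695)
θ=332°: |BD| = 7.1325
θ=332°: circle(B,6.00) ∩ circle(D,10.00): a=-0.9202, h=5.9290
θ=332°:   candidates: C₊=(-0.4255,5.3861) cross=42.289; C₋=(0.3550,-6.4462) cross=-42.289
θ=332°:   branch - wants cross < 0 → take C=(0.3550,-6.4462) (cross=-42.289)
θ=332°: ex = (C−B)/|BC| = (-0.0880,-0.9961); ey = (0.9961,-0.0880)
θ=332°: P = B + -3.15·ex + 1.31·ey = (2.4651,2.5530)
θ=345°: B = A + 1.00·(cos345°, sin345°) = (0.9659, -0.2588)
θ=345°: |BD| = 7.0388
θ=345°: circle(B,6.00) ∩ circle(D,10.00): a=-1.0268, h=5.9115
θ=345°:   candidates: C₊=(-0.2775,5.6109) cross=41.610; C₋=(0.1572,-6.2041) cross=-41.610
θ=345°:   branch - wants cross < 0 → take C=(0.1572,-6.2041) (cross=-41.610)
θ=345°: ex = (C−B)/|BC| = (-0.1348,-0.9909); ey = (0.9909,-0.1348)
θ=345°: P = B + -3.15·ex + 1.31·ey = (2.6886,2.6859)

θ=40°: 2.73 3.43
θ=167°: -0.08 3.52
θ=332°: 2.47 2.55
θ=345°: 2.69 2.69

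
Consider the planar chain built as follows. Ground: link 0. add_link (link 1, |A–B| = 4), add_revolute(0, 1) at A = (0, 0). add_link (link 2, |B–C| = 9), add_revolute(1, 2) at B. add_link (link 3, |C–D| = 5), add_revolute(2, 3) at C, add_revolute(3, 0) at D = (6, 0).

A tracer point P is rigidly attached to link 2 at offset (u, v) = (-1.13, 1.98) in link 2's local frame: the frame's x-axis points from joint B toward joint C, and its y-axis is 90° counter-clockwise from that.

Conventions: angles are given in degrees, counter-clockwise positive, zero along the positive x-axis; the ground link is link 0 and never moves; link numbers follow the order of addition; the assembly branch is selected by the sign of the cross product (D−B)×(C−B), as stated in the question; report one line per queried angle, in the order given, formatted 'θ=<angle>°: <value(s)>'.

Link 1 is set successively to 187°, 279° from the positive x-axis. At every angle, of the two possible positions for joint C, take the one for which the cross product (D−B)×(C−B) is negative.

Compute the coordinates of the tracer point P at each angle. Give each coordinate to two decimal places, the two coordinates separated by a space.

A=(0,0), D=(6.00,0)
θ=187°: B = A + 4.00·(cos187°, sin187°) = (-3.9702, -0.4875)
θ=187°: |BD| = 9.9821
θ=187°: circle(B,9.00) ∩ circle(D,5.00): a=7.7961, h=4.4968
θ=187°:   candidates: C₊=(3.5970,4.3847) cross=44.888; C₋=(4.0362,-4.5982) cross=-44.888
θ=187°:   branch - wants cross < 0 → take C=(4.0362,-4.5982) (cross=-44.888)
θ=187°: ex = (C−B)/|BC| = (0.8896,-0.4567); ey = (0.4567,0.8896)
θ=187°: P = B + -1.13·ex + 1.98·ey = (-4.0711,1.7900)
θ=279°: B = A + 4.00·(cos279°, sin279°) = (0.6257, -3.9508)
θ=279°: |BD| = 6.6702
θ=279°: circle(B,9.00) ∩ circle(D,5.00): a=7.5329, h=4.9250
θ=279°:   candidates: C₊=(3.7780,4.4791) cross=32.851; C₋=(9.6122,-3.4572) cross=-32.851
θ=279°:   branch - wants cross < 0 → take C=(9.6122,-3.4572) (cross=-32.851)
θ=279°: ex = (C−B)/|BC| = (0.9985,0.0548); ey = (-0.0548,0.9985)
θ=279°: P = B + -1.13·ex + 1.98·ey = (-0.6111,-2.0357)

θ=187°: -4.07 1.79
θ=279°: -0.61 -2.04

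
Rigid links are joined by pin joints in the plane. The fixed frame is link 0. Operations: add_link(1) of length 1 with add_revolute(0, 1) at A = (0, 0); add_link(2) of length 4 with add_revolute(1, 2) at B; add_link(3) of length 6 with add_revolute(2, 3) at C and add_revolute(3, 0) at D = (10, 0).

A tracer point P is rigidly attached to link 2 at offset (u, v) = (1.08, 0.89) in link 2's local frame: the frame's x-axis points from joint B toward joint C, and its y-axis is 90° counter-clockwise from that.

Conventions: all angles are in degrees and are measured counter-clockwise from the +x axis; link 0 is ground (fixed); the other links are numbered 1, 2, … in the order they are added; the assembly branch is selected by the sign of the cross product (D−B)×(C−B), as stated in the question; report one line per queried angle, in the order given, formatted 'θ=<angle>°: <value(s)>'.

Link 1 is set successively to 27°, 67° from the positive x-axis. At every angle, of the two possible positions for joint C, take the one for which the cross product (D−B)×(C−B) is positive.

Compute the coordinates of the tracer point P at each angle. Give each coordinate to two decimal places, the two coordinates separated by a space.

A=(0,0), D=(10.00,0)
θ=27°: B = A + 1.00·(cos27°, sin27°) = (0.8910, 0.4540)
θ=27°: |BD| = 9.1203
θ=27°: circle(B,4.00) ∩ circle(D,6.00): a=3.4637, h=2.0007
θ=27°:   candidates: C₊=(4.4500,2.2798) cross=18.247; C₋=(4.2508,-1.7166) cross=-18.247
θ=27°:   branch + wants cross > 0 → take C=(4.4500,2.2798) (cross=18.247)
θ=27°: ex = (C−B)/|BC| = (0.8897,0.4565); ey = (-0.4565,0.8897)
θ=27°: P = B + 1.08·ex + 0.89·ey = (1.4457,1.7388)
θ=67°: B = A + 1.00·(cos67°, sin67°) = (0.3907, 0.9205)
θ=67°: |BD| = 9.6533
θ=67°: circle(B,4.00) ∩ circle(D,6.00): a=3.7907, h=1.2769
θ=67°:   candidates: C₊=(4.2859,1.8301) cross=12.326; C₋=(4.0424,-0.7121) cross=-12.326
θ=67°:   branch + wants cross > 0 → take C=(4.2859,1.8301) (cross=12.326)
θ=67°: ex = (C−B)/|BC| = (0.9738,0.2274); ey = (-0.2274,0.9738)
θ=67°: P = B + 1.08·ex + 0.89·ey = (1.2400,2.0328)

θ=27°: 1.45 1.74
θ=67°: 1.24 2.03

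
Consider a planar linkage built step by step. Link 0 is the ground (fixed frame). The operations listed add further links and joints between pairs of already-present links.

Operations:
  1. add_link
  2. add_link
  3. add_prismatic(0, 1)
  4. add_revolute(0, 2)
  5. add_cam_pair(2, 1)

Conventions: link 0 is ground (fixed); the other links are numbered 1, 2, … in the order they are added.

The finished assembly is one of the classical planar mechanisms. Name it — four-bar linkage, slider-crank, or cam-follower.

links: 3 (incl. ground); joints: 1 revolute, 1 prismatic, 1 higher (cam) pair, forming one closed loop
3 links, revolute + prismatic + higher pair in one loop → cam-follower

cam-follower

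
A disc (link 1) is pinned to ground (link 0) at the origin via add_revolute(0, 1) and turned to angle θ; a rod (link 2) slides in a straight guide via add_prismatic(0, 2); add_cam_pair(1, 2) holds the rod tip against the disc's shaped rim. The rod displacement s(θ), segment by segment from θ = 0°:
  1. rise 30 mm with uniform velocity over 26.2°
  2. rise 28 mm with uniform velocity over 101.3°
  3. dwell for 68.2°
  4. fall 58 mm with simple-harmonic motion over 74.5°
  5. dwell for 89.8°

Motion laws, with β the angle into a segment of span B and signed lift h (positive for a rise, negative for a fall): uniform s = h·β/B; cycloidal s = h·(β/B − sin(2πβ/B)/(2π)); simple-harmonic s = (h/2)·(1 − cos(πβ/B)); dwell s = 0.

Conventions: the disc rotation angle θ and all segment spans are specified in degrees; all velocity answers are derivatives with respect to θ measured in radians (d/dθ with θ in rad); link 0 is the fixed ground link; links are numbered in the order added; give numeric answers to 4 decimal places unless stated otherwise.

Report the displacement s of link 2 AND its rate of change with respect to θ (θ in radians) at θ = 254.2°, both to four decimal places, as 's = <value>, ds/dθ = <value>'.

segment 1 (0° to 26.2°, uniform, h = 30) is passed completely: s = 0.0000 + (30) = 30.0000
segment 2 (26.2° to 127.5°, uniform, h = 28) is passed completely: s = 30.0000 + (28) = 58.0000
segment 3 (127.5° to 195.7°, dwell): s unchanged at 58.0000
θ = 254.2° falls in segment 4 (195.7° to 270.2°, simple-harmonic, h = -58): β = 254.2 − 195.7 = 58.5°, B = 74.5°; Δs = -58/2·(1 − cos(π·0.7852)) = -51.6459; s = 58.0000 − 51.6459 = 6.3541
velocity in seg [195.7°–270.2°] (simple-harmonic), θ in radians: β = 58.5° = 1.0210 rad, B = 74.5° = 1.3003 rad; ds/dθ = (πh/(2B)) sin(πβ/B) = (π·(-58)/(2·1.3003)) sin(π·0.7852) = -43.768583 mm/rad

s = 6.3541, ds/dθ = -43.7686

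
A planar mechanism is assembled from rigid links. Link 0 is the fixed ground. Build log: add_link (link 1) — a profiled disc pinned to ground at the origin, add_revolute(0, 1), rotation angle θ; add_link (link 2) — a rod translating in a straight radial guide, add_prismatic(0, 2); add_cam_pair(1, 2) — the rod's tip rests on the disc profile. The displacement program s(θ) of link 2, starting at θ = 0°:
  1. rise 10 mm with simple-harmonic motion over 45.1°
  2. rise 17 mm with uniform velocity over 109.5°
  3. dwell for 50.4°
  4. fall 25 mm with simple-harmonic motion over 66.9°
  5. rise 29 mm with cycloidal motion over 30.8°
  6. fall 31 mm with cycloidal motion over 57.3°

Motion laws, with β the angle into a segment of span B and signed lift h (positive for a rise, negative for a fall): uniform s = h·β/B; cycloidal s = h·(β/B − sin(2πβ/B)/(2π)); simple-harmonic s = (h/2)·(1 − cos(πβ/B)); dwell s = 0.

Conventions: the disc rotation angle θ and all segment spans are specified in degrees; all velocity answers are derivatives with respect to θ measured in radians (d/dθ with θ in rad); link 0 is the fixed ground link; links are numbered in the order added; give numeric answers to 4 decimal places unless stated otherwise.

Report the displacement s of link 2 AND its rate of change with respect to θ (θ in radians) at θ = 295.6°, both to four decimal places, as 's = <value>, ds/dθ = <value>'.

seg 1 [0°–45.1°] simple-harmonic, h=10: full span → s += 10 → s = 10.0000
seg 2 [45.1°–154.6°] uniform, h=17: full span → s += 17 → s = 27.0000
seg 3 [154.6°–205°] dwell: s stays 27.0000
seg 4 [205°–271.9°] simple-harmonic, h=-25: full span → s += -25 → s = 2.0000
seg 5 [271.9°–302.7°] cycloidal, h=29: θ=295.6° here. β=23.7, B=30.8. 29·(0.7695 − sin(2π·0.7695)/(2π)) = 26.8959 → s = 28.8959
velocity in seg [271.9°–302.7°] (cycloidal), θ in radians: β = 23.7° = 0.4136 rad, B = 30.8° = 0.5376 rad; ds/dθ = (h/B)(1 − cos(2πβ/B)) = (29/0.5376)(1 − cos(2π·0.7695)) = 47.360663 mm/rad

s = 28.8959, ds/dθ = 47.3607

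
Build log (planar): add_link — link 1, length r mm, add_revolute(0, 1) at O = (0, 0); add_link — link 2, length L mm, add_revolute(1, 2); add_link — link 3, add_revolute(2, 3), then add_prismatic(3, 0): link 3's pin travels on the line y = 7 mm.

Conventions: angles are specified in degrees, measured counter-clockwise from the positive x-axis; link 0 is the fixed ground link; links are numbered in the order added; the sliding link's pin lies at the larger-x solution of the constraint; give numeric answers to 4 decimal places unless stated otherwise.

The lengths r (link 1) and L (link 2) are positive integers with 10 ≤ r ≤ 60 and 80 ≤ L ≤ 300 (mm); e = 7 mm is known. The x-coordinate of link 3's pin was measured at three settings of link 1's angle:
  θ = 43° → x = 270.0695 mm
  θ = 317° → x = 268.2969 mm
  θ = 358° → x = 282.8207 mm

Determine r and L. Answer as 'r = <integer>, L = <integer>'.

constraint per measurement: (x − r cos θ)² + (r sin θ − e)² = L²
subtracting the θ₁ and θ₂ equations cancels the r² and L² terms:
r = (x₁² − x₂²) / (2[(x₁cos θ₁ + e sin θ₁) − (x₂cos θ₂ + e sin θ₂)]) = 44.0002 → r = 44
L² = (x₁ − r cos θ₁)² + (r sin θ₁ − e)² = 57120.9869 → L = 239.0000 → L = 239
check at θ₃=358°: x = 282.8207 (printed 282.8207) ✓

r = 44, L = 239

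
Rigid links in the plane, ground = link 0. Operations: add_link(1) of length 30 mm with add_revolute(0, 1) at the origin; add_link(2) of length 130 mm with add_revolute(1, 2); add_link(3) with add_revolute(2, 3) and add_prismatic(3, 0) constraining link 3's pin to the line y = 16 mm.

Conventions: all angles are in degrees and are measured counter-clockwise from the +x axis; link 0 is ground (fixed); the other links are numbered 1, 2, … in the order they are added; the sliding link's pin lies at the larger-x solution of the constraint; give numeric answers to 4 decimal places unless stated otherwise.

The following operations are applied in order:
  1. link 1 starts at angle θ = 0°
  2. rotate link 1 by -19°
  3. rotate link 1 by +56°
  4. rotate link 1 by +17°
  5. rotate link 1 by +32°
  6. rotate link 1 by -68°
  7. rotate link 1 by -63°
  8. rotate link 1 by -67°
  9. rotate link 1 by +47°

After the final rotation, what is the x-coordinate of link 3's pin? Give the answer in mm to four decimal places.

geometry: r = 30 mm, L = 130 mm, e = 16 mm; θ starts at 0°
rotate link 1 by -19°: θ ← 0° -19° = -19°
rotate link 1 by +56°: θ ← -19° +56° = 37°
rotate link 1 by +17°: θ ← 37° +17° = 54°
rotate link 1 by +32°: θ ← 54° +32° = 86°
rotate link 1 by -68°: θ ← 86° -68° = 18°
rotate link 1 by -63°: θ ← 18° -63° = -45°
rotate link 1 by -67°: θ ← -45° -67° = -112°
rotate link 1 by +47°: θ ← -112° +47° = -65°
crank pin P = (r cos θ, r sin θ) = (12.678548, -27.189234)
h = r sin θ − e = -27.189234 − 16 = -43.189234
x = r cos θ + √(L² − h²) = 12.678548 + 122.616027 = 135.294575

135.2946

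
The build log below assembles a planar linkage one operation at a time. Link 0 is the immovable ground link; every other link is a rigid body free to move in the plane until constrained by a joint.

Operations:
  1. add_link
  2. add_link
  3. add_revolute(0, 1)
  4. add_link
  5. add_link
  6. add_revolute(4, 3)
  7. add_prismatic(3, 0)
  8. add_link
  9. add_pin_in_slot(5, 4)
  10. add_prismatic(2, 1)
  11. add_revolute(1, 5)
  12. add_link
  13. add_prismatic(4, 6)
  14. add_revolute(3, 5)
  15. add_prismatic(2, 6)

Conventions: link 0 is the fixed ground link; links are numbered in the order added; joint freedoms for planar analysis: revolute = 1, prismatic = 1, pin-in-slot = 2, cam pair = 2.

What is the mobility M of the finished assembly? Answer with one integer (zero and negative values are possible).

link 0 = ground. State L|J1|J2 = 1|0|0
+link1  2|0|0
+link2  3|0|0
R(0,1) f=1→J1  3|1|0
+link3  4|1|0
+link4  5|1|0
R(4,3) f=1→J1  5|2|0
P(3,0) f=1→J1  5|3|0
+link5  6|3|0
PS(5,4) f=2→J2  6|3|1
P(2,1) f=1→J1  6|4|1
R(1,5) f=1→J1  6|5|1
+link6  7|5|1
P(4,6) f=1→J1  7|6|1
R(3,5) f=1→J1  7|7|1
P(2,6) f=1→J1  7|8|1
M = 3(7−1)−2·8−1 = 18−16−1 = 1

M = 1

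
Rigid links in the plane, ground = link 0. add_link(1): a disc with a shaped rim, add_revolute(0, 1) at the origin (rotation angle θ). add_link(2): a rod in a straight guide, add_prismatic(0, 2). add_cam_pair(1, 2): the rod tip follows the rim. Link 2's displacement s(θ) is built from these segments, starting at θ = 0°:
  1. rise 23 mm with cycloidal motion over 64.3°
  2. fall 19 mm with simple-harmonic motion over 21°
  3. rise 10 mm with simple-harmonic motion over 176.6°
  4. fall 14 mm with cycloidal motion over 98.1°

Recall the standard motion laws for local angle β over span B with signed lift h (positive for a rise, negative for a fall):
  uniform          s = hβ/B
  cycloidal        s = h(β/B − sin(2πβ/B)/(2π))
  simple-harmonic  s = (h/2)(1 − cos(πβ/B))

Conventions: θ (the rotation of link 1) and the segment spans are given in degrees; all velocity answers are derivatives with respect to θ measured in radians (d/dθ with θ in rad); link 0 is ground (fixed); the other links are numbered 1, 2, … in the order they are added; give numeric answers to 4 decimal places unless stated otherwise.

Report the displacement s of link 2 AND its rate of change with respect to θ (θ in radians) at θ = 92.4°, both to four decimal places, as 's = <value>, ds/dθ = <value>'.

segment 1 (0° to 64.3°, cycloidal, h = 23) is passed completely: s = 0.0000 + (23) = 23.0000
segment 2 (64.3° to 85.3°, simple-harmonic, h = -19) is passed completely: s = 23.0000 + (-19) = 4.0000
θ = 92.4° falls in segment 3 (85.3° to 261.9°, simple-harmonic, h = 10): β = 92.4 − 85.3 = 7.1°, B = 176.6°; Δs = 10/2·(1 − cos(π·0.0402)) = 0.0398; s = 4.0000 + 0.0398 = 4.0398
velocity in seg [85.3°–261.9°] (simple-harmonic), θ in radians: β = 7.1° = 0.1239 rad, B = 176.6° = 3.0823 rad; ds/dθ = (πh/(2B)) sin(πβ/B) = (π·10/(2·3.0823)) sin(π·0.0402) = 0.641969 mm/rad

s = 4.0398, ds/dθ = 0.6420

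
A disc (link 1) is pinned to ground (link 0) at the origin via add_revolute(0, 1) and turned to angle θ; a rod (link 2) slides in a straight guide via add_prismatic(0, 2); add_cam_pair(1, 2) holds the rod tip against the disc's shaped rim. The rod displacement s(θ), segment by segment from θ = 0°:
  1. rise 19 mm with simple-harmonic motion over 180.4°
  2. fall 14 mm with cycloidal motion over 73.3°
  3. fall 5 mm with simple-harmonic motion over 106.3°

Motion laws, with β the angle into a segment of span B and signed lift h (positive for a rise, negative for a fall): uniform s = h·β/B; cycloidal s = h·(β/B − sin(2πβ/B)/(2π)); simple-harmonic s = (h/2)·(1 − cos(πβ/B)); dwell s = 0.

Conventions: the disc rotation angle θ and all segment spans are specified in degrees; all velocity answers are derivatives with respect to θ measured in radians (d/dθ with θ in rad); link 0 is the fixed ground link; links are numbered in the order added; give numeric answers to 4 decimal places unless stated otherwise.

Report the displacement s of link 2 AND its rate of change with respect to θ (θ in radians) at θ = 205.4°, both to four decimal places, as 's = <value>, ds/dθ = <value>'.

segment 1 (0° to 180.4°, simple-harmonic, h = 19) is passed completely: s = 0.0000 + (19) = 19.0000
θ = 205.4° falls in segment 2 (180.4° to 253.7°, cycloidal, h = -14): β = 205.4 − 180.4 = 25°, B = 73.3°; Δs = -14·(0.3411 − sin(2π·0.3411)/(2π)) = -2.9016; s = 19.0000 − 2.9016 = 16.0984
velocity in seg [180.4°–253.7°] (cycloidal), θ in radians: β = 25° = 0.4363 rad, B = 73.3° = 1.2793 rad; ds/dθ = (h/B)(1 − cos(2πβ/B)) = ((-14)/1.2793)(1 − cos(2π·0.3411)) = -16.868597 mm/rad

s = 16.0984, ds/dθ = -16.8686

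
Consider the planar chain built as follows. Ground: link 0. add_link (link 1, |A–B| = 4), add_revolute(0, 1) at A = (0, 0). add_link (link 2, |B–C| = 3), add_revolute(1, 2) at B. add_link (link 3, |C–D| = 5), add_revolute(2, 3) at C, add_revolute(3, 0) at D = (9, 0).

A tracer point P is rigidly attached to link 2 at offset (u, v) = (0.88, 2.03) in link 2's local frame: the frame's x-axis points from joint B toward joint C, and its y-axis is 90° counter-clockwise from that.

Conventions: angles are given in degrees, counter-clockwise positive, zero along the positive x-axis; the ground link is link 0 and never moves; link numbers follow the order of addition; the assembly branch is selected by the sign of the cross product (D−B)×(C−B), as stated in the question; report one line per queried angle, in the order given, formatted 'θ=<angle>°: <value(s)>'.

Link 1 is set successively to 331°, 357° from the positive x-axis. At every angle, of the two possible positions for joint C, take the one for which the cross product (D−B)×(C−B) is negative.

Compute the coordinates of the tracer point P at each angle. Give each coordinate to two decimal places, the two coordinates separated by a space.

A=(0,0), D=(9.00,0)
θ=331°: B = A + 4.00·(cos331°, sin331°) = (3.4985, -1.9392)
θ=331°: |BD| = 5.8333
θ=331°: circle(B,3.00) ∩ circle(D,5.00): a=1.5452, h=2.5714
θ=331°:   candidates: C₊=(4.1009,0.9996) cross=15.000; C₋=(5.8107,-3.8507) cross=-15.000
θ=331°:   branch - wants cross < 0 → take C=(5.8107,-3.8507) (cross=-15.000)
θ=331°: ex = (C−B)/|BC| = (0.7707,-0.6372); ey = (0.6372,0.7707)
θ=331°: P = B + 0.88·ex + 2.03·ey = (5.4702,-0.9354)
θ=357°: B = A + 4.00·(cos357°, sin357°) = (3.9945, -0.2093)
θ=357°: |BD| = 5.0099
θ=357°: circle(B,3.00) ∩ circle(D,5.00): a=0.9081, h=2.8593
θ=357°:   candidates: C₊=(4.7823,2.6854) cross=14.325; C₋=(5.0213,-3.0282) cross=-14.325
θ=357°:   branch - wants cross < 0 → take C=(5.0213,-3.0282) (cross=-14.325)
θ=357°: ex = (C−B)/|BC| = (0.3423,-0.9396); ey = (0.9396,0.3423)
θ=357°: P = B + 0.88·ex + 2.03·ey = (6.2031,-0.3414)

θ=331°: 5.47 -0.94
θ=357°: 6.20 -0.34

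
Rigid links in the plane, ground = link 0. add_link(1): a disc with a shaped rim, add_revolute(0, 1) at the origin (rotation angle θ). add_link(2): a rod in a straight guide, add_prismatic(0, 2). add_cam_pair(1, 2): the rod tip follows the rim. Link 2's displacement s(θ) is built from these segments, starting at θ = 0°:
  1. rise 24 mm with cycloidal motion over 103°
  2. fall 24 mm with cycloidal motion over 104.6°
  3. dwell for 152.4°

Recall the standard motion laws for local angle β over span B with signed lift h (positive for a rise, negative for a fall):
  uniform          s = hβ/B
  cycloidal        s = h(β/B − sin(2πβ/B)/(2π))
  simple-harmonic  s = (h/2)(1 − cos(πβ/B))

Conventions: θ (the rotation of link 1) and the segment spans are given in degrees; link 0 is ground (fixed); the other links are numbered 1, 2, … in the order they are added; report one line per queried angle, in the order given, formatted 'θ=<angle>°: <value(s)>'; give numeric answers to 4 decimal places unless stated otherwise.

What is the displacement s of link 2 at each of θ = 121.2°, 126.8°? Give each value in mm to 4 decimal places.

segment 1 (0° to 103°, cycloidal, h = 24) is passed completely: s = 0.0000 + (24) = 24.0000
θ = 121.2° falls in segment 2 (103° to 207.6°, cycloidal, h = -24): β = 121.2 − 103 = 18.2°, B = 104.6°; Δs = -24·(0.1740 − sin(2π·0.1740)/(2π)) = -0.7835; s = 24.0000 − 0.7835 = 23.2165
θ = 126.8° falls in segment 2 (103° to 207.6°, cycloidal, h = -24): β = 126.8 − 103 = 23.8°, B = 104.6°; Δs = -24·(0.2275 − sin(2π·0.2275)/(2π)) = -1.6791; s = 24.0000 − 1.6791 = 22.3209

θ=121.2°: 23.2165
θ=126.8°: 22.3209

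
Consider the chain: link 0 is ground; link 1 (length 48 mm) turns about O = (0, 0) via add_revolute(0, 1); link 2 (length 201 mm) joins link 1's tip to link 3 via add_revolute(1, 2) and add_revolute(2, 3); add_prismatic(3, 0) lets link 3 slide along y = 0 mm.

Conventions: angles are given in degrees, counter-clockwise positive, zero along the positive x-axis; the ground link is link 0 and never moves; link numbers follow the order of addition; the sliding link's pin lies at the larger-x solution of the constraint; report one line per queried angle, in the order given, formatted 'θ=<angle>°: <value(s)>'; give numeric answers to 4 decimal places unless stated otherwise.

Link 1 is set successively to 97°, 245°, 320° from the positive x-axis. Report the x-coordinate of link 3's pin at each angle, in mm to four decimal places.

geometry: r = 48 mm, L = 201 mm, e = 0 mm
θ=97°: crank pin P = (r cos θ, r sin θ) = (-5.849728, 47.642215)
θ=97°: h = r sin θ − e = 47.642215 − 0 = 47.642215
θ=97°: x = r cos θ + √(L² − h²) = -5.849728 + 195.272167 = 189.422439
θ=245°: crank pin P = (r cos θ, r sin θ) = (-20.285677, -43.502774)
θ=245°: h = r sin θ − e = -43.502774 − 0 = -43.502774
θ=245°: x = r cos θ + √(L² − h²) = -20.285677 + 196.235850 = 175.950173
θ=320°: crank pin P = (r cos θ, r sin θ) = (36.770133, -30.853805)
θ=320°: h = r sin θ − e = -30.853805 − 0 = -30.853805
θ=320°: x = r cos θ + √(L² − h²) = 36.770133 + 198.617831 = 235.387964

θ=97°: 189.4224
θ=245°: 175.9502
θ=320°: 235.3880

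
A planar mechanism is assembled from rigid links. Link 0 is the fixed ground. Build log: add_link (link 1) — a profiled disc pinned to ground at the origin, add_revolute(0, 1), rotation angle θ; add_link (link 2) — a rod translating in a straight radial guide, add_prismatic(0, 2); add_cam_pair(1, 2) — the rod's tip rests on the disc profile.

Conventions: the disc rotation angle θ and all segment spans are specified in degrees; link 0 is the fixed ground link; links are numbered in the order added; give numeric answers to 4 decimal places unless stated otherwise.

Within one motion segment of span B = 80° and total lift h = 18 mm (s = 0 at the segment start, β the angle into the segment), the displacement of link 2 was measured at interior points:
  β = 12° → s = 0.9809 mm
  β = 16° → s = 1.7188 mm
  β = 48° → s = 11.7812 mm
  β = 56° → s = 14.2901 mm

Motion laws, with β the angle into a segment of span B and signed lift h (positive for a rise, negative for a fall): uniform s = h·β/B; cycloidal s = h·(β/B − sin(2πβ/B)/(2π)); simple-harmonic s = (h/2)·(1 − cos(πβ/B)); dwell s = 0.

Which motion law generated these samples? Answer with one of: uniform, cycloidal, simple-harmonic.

candidates at β/B = r: uniform s = h·r (linear in β); cycloidal s = h·(r − sin(2πr)/(2π)); simple-harmonic s = (h/2)(1 − cos(πr))
β=12°: printed 0.9809 | uniform 2.7000, cycloidal 0.3823, simple-harmonic 0.9809
β=16°: printed 1.7188 | uniform 3.6000, cycloidal 0.8754, simple-harmonic 1.7188
β=48°: printed 11.7812 | uniform 10.8000, cycloidal 12.4839, simple-harmonic 11.7812
β=56°: printed 14.2901 | uniform 12.6000, cycloidal 15.3246, simple-harmonic 14.2901
only one law matches every sample → simple-harmonic

simple-harmonic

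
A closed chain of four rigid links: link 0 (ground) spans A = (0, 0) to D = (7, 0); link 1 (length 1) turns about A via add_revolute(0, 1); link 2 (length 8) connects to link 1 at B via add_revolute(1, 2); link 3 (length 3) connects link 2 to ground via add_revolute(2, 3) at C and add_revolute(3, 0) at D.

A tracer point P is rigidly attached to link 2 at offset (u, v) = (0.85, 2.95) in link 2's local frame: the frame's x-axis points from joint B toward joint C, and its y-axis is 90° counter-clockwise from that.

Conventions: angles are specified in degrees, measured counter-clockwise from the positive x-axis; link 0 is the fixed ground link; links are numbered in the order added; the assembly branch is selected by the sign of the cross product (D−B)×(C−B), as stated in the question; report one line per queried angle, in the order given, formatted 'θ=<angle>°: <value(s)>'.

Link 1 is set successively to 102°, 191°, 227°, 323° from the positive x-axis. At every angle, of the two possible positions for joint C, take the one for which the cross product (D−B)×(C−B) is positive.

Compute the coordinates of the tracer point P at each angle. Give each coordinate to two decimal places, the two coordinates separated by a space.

A=(0,0), D=(7.00,0)
θ=102°: B = A + 1.00·(cos102°, sin102°) = (-0.2079, 0.9781)
θ=102°: |BD| = 7.2740
θ=102°: circle(B,8.00) ∩ circle(D,3.00): a=7.4176, h=2.9966
θ=102°:   candidates: C₊=(7.5453,2.9500) cross=21.797; C₋=(6.7394,-2.9887) cross=-21.797
θ=102°:   branch + wants cross > 0 → take C=(7.5453,2.9500) (cross=21.797)
θ=102°: ex = (C−B)/|BC| = (0.9691,0.2465); ey = (-0.2465,0.9691)
θ=102°: P = B + 0.85·ex + 2.95·ey = (-0.1113,4.0466)
θ=191°: B = A + 1.00·(cos191°, sin191°) = (-0.9816, -0.1908)
θ=191°: |BD| = 7.9839
θ=191°: circle(B,8.00) ∩ circle(D,3.00): a=7.4364, h=2.9496
θ=191°:   candidates: C₊=(6.3821,2.9357) cross=23.549; C₋=(6.5231,-2.9619) cross=-23.549
θ=191°:   branch + wants cross > 0 → take C=(6.3821,2.9357) (cross=23.549)
θ=191°: ex = (C−B)/|BC| = (0.9205,0.3908); ey = (-0.3908,0.9205)
θ=191°: P = B + 0.85·ex + 2.95·ey = (-1.3521,2.8568)
θ=227°: B = A + 1.00·(cos227°, sin227°) = (-0.6820, -0.7314)
θ=227°: |BD| = 7.7167
θ=227°: circle(B,8.00) ∩ circle(D,3.00): a=7.4221, h=2.9855
θ=227°:   candidates: C₊=(6.4237,2.9441) cross=23.038; C₋=(6.9896,-3.0000) cross=-23.038
θ=227°:   branch + wants cross > 0 → take C=(6.4237,2.9441) (cross=23.038)
θ=227°: ex = (C−B)/|BC| = (0.8882,0.4594); ey = (-0.4594,0.8882)
θ=227°: P = B + 0.85·ex + 2.95·ey = (-1.2824,2.2794)
θ=323°: B = A + 1.00·(cos323°, sin323°) = (0.7986, -0.6018)
θ=323°: |BD| = 6.2305
θ=323°: circle(B,8.00) ∩ circle(D,3.00): a=7.5290, h=2.7044
θ=323°:   candidates: C₊=(8.0312,2.8172) cross=16.850; C₋=(8.5537,-2.5663) cross=-16.850
θ=323°:   branch + wants cross > 0 → take C=(8.0312,2.8172) (cross=16.850)
θ=323°: ex = (C−B)/|BC| = (0.9041,0.4274); ey = (-0.4274,0.9041)
θ=323°: P = B + 0.85·ex + 2.95·ey = (0.3063,2.4285)

θ=102°: -0.11 4.05
θ=191°: -1.35 2.86
θ=227°: -1.28 2.28
θ=323°: 0.31 2.43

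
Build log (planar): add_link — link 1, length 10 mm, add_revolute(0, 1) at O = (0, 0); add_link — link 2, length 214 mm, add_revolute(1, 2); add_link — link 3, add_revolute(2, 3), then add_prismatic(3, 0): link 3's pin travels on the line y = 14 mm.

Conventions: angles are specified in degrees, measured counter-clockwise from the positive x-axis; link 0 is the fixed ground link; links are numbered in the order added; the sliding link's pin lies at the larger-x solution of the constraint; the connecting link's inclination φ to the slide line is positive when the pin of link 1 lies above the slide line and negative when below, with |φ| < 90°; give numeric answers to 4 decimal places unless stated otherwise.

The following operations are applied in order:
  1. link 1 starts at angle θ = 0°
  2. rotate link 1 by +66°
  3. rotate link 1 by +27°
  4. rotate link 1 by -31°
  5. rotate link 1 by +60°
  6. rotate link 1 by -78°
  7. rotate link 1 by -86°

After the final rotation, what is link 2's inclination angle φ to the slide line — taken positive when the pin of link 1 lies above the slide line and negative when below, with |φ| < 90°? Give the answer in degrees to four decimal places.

geometry: r = 10 mm, L = 214 mm, e = 14 mm; θ starts at 0°
rotate link 1 by +66°: θ ← 0° +66° = 66°
rotate link 1 by +27°: θ ← 66° +27° = 93°
rotate link 1 by -31°: θ ← 93° -31° = 62°
rotate link 1 by +60°: θ ← 62° +60° = 122°
rotate link 1 by -78°: θ ← 122° -78° = 44°
rotate link 1 by -86°: θ ← 44° -86° = -42°
h = r sin θ − e = -6.691306 − 14 = -20.691306
sin φ = h / L = -20.691306 / 214 = -0.09668835
φ = arcsin(-0.09668835) = -5.548502°

-5.5485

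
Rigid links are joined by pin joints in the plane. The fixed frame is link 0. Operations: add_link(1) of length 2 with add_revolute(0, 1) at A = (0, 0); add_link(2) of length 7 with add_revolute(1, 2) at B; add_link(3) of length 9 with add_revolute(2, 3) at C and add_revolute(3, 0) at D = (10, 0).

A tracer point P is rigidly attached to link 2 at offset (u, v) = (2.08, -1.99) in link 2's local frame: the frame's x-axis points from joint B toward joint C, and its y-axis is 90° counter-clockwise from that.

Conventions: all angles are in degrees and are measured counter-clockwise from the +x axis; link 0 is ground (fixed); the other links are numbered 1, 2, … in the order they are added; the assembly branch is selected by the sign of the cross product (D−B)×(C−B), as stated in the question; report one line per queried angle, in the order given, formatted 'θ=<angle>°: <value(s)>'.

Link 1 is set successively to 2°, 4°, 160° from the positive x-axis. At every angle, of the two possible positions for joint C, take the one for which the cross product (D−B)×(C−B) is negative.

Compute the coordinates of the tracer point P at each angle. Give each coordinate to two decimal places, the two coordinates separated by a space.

A=(0,0), D=(10.00,0)
θ=2°: B = A + 2.00·(cos2°, sin2°) = (1.9988, 0.0698)
θ=2°: |BD| = 8.0015
θ=2°: circle(B,7.00) ∩ circle(D,9.00): a=2.0011, h=6.7079
θ=2°:   candidates: C₊=(4.0584,6.7600) cross=53.673; C₋=(3.9413,-6.6553) cross=-53.673
θ=2°:   branch - wants cross < 0 → take C=(3.9413,-6.6553) (cross=-53.673)
θ=2°: ex = (C−B)/|BC| = (0.2775,-0.9607); ey = (0.9607,0.2775)
θ=2°: P = B + 2.08·ex + -1.99·ey = (0.6642,-2.4807)
θ=4°: B = A + 2.00·(cos4°, sin4°) = (1.9951, 0.1395)
θ=4°: |BD| = 8.0061
θ=4°: circle(B,7.00) ∩ circle(D,9.00): a=2.0046, h=6.7068
θ=4°:   candidates: C₊=(4.1163,6.8104) cross=53.696; C₋=(3.8825,-6.6012) cross=-53.696
θ=4°:   branch - wants cross < 0 → take C=(3.8825,-6.6012) (cross=-53.696)
θ=4°: ex = (C−B)/|BC| = (0.2696,-0.9630); ey = (0.9630,0.2696)
θ=4°: P = B + 2.08·ex + -1.99·ey = (0.6397,-2.4000)
θ=160°: B = A + 2.00·(cos160°, sin160°) = (-1.8794, 0.6840)
θ=160°: |BD| = 11.8991
θ=160°: circle(B,7.00) ∩ circle(D,9.00): a=4.6049, h=5.2721
θ=160°:   candidates: C₊=(3.0210,5.6827) cross=62.733; C₋=(2.4148,-4.8441) cross=-62.733
θ=160°:   branch - wants cross < 0 → take C=(2.4148,-4.8441) (cross=-62.733)
θ=160°: ex = (C−B)/|BC| = (0.6135,-0.7897); ey = (0.7897,0.6135)
θ=160°: P = B + 2.08·ex + -1.99·ey = (-2.1750,-2.1794)

θ=2°: 0.66 -2.48
θ=4°: 0.64 -2.40
θ=160°: -2.17 -2.18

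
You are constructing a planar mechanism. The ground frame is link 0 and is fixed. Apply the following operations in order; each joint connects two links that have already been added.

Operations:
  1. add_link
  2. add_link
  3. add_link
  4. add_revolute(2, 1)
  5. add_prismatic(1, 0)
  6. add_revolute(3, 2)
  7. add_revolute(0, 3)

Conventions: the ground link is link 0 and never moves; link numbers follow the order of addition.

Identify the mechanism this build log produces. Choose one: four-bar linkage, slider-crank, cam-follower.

links: 4 (incl. ground); joints: 3 revolute, 1 prismatic, 0 higher (cam) pair, forming one closed loop
4 links, 3 revolutes + 1 prismatic in one loop → slider-crank

slider-crank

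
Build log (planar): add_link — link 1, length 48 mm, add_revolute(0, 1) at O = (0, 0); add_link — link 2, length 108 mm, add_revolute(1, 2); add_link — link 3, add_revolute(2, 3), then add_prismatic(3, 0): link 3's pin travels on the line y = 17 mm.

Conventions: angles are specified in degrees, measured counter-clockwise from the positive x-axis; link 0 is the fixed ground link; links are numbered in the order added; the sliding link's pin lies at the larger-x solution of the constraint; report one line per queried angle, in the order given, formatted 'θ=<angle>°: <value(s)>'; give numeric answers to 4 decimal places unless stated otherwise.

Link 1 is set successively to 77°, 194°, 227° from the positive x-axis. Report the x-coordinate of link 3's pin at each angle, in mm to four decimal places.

geometry: r = 48 mm, L = 108 mm, e = 17 mm
θ=77°: crank pin P = (r cos θ, r sin θ) = (10.797651, 46.769763)
θ=77°: h = r sin θ − e = 46.769763 − 17 = 29.769763
θ=77°: x = r cos θ + √(L² − h²) = 10.797651 + 103.815997 = 114.613647
θ=194°: crank pin P = (r cos θ, r sin θ) = (-46.574195, -11.612251)
θ=194°: h = r sin θ − e = -11.612251 − 17 = -28.612251
θ=194°: x = r cos θ + √(L² − h²) = -46.574195 + 104.140958 = 57.566763
θ=227°: crank pin P = (r cos θ, r sin θ) = (-32.735921, -35.104978)
θ=227°: h = r sin θ − e = -35.104978 − 17 = -52.104978
θ=227°: x = r cos θ + √(L² − h²) = -32.735921 + 94.599531 = 61.863610

θ=77°: 114.6136
θ=194°: 57.5668
θ=227°: 61.8636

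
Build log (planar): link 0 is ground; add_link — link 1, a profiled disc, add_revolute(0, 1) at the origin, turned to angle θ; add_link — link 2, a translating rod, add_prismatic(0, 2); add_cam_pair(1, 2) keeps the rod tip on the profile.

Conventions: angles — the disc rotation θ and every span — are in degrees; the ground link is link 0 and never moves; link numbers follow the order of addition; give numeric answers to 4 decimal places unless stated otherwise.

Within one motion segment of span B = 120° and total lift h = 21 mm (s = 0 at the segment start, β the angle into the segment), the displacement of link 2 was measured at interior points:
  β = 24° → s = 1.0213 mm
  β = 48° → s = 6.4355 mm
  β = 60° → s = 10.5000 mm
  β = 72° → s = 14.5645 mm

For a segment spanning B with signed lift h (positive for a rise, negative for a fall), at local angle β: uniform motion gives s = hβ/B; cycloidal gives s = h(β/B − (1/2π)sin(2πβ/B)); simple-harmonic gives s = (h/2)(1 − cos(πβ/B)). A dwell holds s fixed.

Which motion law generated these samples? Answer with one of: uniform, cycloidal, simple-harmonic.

candidates at β/B = r: uniform s = h·r (linear in β); cycloidal s = h·(r − sin(2πr)/(2π)); simple-harmonic s = (h/2)(1 − cos(πr))
β=24°: printed 1.0213 | uniform 4.2000, cycloidal 1.0213, simple-harmonic 2.0053
β=48°: printed 6.4355 | uniform 8.4000, cycloidal 6.4355, simple-harmonic 7.2553
β=60°: printed 10.5000 | uniform 10.5000, cycloidal 10.5000, simple-harmonic 10.5000
β=72°: printed 14.5645 | uniform 12.6000, cycloidal 14.5645, simple-harmonic 13.7447
only one law matches every sample → cycloidal

cycloidal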